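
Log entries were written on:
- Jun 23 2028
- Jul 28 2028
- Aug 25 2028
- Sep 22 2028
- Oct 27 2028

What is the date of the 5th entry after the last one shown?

Mar 23 2029

These are Fridays at 28- or 35-day spacing (35, 28, 28, 35).
The pattern: 4th Friday of the month.
November 2028 — 4th Friday is Nov 24 2028.
December 2028 — 4th Friday is Dec 22 2028.
4th Friday of January 2029: Jan 26 2029.
4th Friday of February 2029: Feb 23 2029.
March 2029 — 4th Friday is Mar 23 2029.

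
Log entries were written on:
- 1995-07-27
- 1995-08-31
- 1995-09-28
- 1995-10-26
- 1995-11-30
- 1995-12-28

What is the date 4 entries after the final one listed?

All Thursdays; the gaps (35, 28, 28, 35, 28) vary with month length.
This is the last Thursday of each month.
January 1996 ends with Thursday 1996-01-25.
Last Thursday of February 1996: 1996-02-29.
March 1996 ends with Thursday 1996-03-28.
April 1996 ends with Thursday 1996-04-25.

1996-04-25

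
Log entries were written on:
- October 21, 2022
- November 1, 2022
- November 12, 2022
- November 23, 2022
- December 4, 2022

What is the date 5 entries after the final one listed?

January 28, 2023

Gaps between consecutive events: 11, 11, 11, 11 days — a constant 11-day interval.
December 4, 2022 + 11 days = December 15, 2022.
December 15, 2022 + 11 days = December 26, 2022.
December 26, 2022 + 11 days = January 6, 2023.
January 6, 2023 + 11 days = January 17, 2023.
January 17, 2023 + 11 days = January 28, 2023.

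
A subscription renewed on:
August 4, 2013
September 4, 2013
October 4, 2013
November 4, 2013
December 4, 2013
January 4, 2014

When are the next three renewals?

The day-of-month is always 4 (31, 30, 31, 30, 31 days between events).
So this recurs on the 4th of each month.
February 2014: February 4, 2014.
Next: March 2014 → March 4, 2014.
April 2014: April 4, 2014.

February 4, 2014; March 4, 2014; April 4, 2014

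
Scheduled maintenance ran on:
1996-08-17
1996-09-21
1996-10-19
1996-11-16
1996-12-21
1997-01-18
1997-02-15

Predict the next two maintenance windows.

1997-03-15, 1997-04-19

Gaps: 35, 28, 28, 35, 28, 28 days — a mix of 28 and 35. Every date is a Saturday.
Each is the 3rd Saturday of its month.
March 1997 — 3rd Saturday is 1997-03-15.
3rd Saturday of April 1997: 1997-04-19.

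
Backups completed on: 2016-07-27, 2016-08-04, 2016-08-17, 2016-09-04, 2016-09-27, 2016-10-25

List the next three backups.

2016-11-27, 2017-01-04, 2017-02-16

Gaps: 8, 13, 18, 23, 28 days — each gap is 5 larger than the previous one.
Next gap: 33 days. 2016-10-25 + 33 days = 2016-11-27.
Next gap: 38 days. 2016-11-27 + 38 days = 2017-01-04.
Next gap: 43 days. 2017-01-04 + 43 days = 2017-02-16.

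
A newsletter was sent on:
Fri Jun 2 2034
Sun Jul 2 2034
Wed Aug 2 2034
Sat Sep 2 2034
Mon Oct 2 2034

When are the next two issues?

Thu Nov 2 2034, Sat Dec 2 2034

The day-of-month is always 2 (30, 31, 31, 30 days between events).
So this recurs on the 2nd of each month.
Next: November 2034 → Thu Nov 2 2034.
December 2034: Sat Dec 2 2034.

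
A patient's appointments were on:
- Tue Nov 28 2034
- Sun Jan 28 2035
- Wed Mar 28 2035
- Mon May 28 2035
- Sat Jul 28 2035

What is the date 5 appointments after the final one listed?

The day-of-month is always 28 (61, 59, 61, 61 days between events).
So this recurs on the 28th of every 2 months.
September 2035: Fri Sep 28 2035.
Next: November 2035 → Wed Nov 28 2035.
January 2036: Mon Jan 28 2036.
Next: March 2036 → Fri Mar 28 2036.
May 2036: Wed May 28 2036.

Wed May 28 2036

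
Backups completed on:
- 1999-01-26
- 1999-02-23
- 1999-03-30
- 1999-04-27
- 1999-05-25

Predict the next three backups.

These are Tuesdays with 28, 35, 28, 28-day gaps.
Each is the final Tuesday of its month — 1999-03-30 is past the 28th, so '4th Tuesday' doesn't fit.
Last Tuesday of June 1999: 1999-06-29.
Last Tuesday of July 1999: 1999-07-27.
Last Tuesday of August 1999: 1999-08-31.

1999-06-29, 1999-07-27, 1999-08-31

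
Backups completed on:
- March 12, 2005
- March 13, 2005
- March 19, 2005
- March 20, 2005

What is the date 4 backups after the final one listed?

April 3, 2005

Gaps: 1, 6, 1 days — not constant, but cyclic with period 2.
The events fall on every Saturday and Sunday.
Next Saturday: March 26, 2005.
Next Sunday: March 27, 2005.
The following Saturday is April 2, 2005.
The following Sunday is April 3, 2005.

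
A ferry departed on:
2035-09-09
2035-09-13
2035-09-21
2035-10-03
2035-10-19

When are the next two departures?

Gaps: 4, 8, 12, 16 days — each gap is 4 larger than the previous one.
Next gap: 20 days. 2035-10-19 + 20 days = 2035-11-08.
Next gap: 24 days. 2035-11-08 + 24 days = 2035-12-02.

2035-11-08, 2035-12-02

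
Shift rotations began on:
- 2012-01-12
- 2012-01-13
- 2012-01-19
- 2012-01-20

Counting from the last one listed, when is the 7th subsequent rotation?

2012-02-16

The gap pattern 1, 6, 1 repeats every 2 events.
These are the Thursdays and Fridays of each week.
The following Thursday is 2012-01-26.
The following Friday is 2012-01-27.
The following Thursday is 2012-02-02.
Next Friday: 2012-02-03.
The following Thursday is 2012-02-09.
The following Friday is 2012-02-10.
Next Thursday: 2012-02-16.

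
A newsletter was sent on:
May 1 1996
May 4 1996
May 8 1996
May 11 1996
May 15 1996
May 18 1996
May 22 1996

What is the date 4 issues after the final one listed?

Jun 5 1996

Gaps: 3, 4, 3, 4, 3, 4 days — not constant, but cyclic with period 2.
The events fall on every Wednesday and Saturday.
Next Saturday: May 25 1996.
The following Wednesday is May 29 1996.
Next Saturday: Jun 1 1996.
The following Wednesday is Jun 5 1996.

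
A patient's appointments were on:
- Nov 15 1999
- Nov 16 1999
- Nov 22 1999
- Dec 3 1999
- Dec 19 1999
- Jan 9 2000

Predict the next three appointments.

Feb 4 2000, Mar 6 2000, Apr 11 2000

Intervals are 1, 6, 11, 16, 21 days — an arithmetic progression with common difference 5.
Next gap: 26 days. Jan 9 2000 + 26 days = Feb 4 2000.
Next gap: 31 days. Feb 4 2000 + 31 days = Mar 6 2000.
Next gap: 36 days. Mar 6 2000 + 36 days = Apr 11 2000.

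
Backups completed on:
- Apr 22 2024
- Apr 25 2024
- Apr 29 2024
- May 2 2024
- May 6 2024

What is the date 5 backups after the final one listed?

Every event lands on a Monday or Thursday (gaps cycle 3, 4, 3, 4).
So the schedule is: every Monday and Thursday.
Next Thursday: May 9 2024.
Next Monday: May 13 2024.
The following Thursday is May 16 2024.
The following Monday is May 20 2024.
Next Thursday: May 23 2024.

May 23 2024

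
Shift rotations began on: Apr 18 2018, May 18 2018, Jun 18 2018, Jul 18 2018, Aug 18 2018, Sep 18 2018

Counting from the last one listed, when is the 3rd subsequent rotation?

Gaps: 30, 31, 30, 31, 31 days — not constant. Every event is on the 18th of the month.
Pattern: the 18th of each month.
October 2018: Oct 18 2018.
Next: November 2018 → Nov 18 2018.
Next: December 2018 → Dec 18 2018.

Dec 18 2018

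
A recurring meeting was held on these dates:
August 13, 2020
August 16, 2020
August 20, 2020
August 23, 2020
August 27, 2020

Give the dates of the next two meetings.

Gaps: 3, 4, 3, 4 days — not constant, but cyclic with period 2.
The events fall on every Thursday and Sunday.
The following Sunday is August 30, 2020.
The following Thursday is September 3, 2020.

August 30, 2020; September 3, 2020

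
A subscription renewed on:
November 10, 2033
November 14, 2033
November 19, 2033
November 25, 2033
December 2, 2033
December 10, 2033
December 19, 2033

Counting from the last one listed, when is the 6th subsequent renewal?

Gaps: 4, 5, 6, 7, 8, 9 days — each gap is 1 larger than the previous one.
Next gap: 10 days. December 19, 2033 + 10 days = December 29, 2033.
Next gap: 11 days. December 29, 2033 + 11 days = January 9, 2034.
Next gap: 12 days. January 9, 2034 + 12 days = January 21, 2034.
Next gap: 13 days. January 21, 2034 + 13 days = February 3, 2034.
Next gap: 14 days. February 3, 2034 + 14 days = February 17, 2034.
Next gap: 15 days. February 17, 2034 + 15 days = March 4, 2034.

March 4, 2034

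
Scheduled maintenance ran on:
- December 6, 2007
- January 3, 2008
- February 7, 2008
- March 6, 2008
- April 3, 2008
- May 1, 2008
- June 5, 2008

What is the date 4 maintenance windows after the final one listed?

Gaps: 28, 35, 28, 28, 28, 35 days — a mix of 28 and 35. Every date is a Thursday.
Each is the 1st Thursday of its month.
July 2008 — 1st Thursday is July 3, 2008.
August 2008 — 1st Thursday is August 7, 2008.
1st Thursday of September 2008: September 4, 2008.
1st Thursday of October 2008: October 2, 2008.

October 2, 2008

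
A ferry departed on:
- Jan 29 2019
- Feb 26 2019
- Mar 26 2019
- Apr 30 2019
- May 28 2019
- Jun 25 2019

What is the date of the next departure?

Jul 30 2019

These are Tuesdays with 28, 28, 35, 28, 28-day gaps.
Each is the final Tuesday of its month — Jan 29 2019 is past the 28th, so '4th Tuesday' doesn't fit.
July 2019 ends with Tuesday Jul 30 2019.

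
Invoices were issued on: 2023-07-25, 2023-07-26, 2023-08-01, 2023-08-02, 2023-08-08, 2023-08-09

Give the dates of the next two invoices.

2023-08-15, 2023-08-16

Every event lands on a Tuesday or Wednesday (gaps cycle 1, 6, 1, 6, 1).
So the schedule is: every Tuesday and Wednesday.
Next Tuesday: 2023-08-15.
Next Wednesday: 2023-08-16.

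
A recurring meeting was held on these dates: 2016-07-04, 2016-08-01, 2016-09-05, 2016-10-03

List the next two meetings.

Gaps: 28, 35, 28 days — a mix of 28 and 35. Every date is a Monday.
Each is the 1st Monday of its month.
November 2016 — 1st Monday is 2016-11-07.
1st Monday of December 2016: 2016-12-05.

2016-11-07, 2016-12-05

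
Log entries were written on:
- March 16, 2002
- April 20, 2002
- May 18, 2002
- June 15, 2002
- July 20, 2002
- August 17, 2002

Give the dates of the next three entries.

All dates are Saturdays, 35, 28, 28, 35, 28 days apart.
Specifically, the 3rd Saturday of each month.
3rd Saturday of September 2002: September 21, 2002.
October 2002 — 3rd Saturday is October 19, 2002.
3rd Saturday of November 2002: November 16, 2002.

September 21, 2002; October 19, 2002; November 16, 2002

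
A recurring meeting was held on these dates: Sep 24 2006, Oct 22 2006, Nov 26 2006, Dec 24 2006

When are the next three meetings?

Jan 28 2007, Feb 25 2007, Mar 25 2007

Gaps: 28, 35, 28 days — a mix of 28 and 35. Every date is a Sunday.
Each is the 4th Sunday of its month.
January 2007 — 4th Sunday is Jan 28 2007.
4th Sunday of February 2007: Feb 25 2007.
March 2007 — 4th Sunday is Mar 25 2007.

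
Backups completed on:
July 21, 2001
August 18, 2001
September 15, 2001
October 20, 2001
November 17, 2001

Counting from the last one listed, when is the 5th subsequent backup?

April 20, 2002

All dates are Saturdays, 28, 28, 35, 28 days apart.
Specifically, the 3rd Saturday of each month.
3rd Saturday of December 2001: December 15, 2001.
3rd Saturday of January 2002: January 19, 2002.
3rd Saturday of February 2002: February 16, 2002.
March 2002 — 3rd Saturday is March 16, 2002.
April 2002 — 3rd Saturday is April 20, 2002.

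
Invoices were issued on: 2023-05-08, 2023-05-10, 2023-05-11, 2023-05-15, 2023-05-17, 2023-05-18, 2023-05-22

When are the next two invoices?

2023-05-24, 2023-05-25

Gaps: 2, 1, 4, 2, 1, 4 days — not constant, but cyclic with period 3.
The events fall on every Monday, Wednesday and Thursday.
Next Wednesday: 2023-05-24.
The following Thursday is 2023-05-25.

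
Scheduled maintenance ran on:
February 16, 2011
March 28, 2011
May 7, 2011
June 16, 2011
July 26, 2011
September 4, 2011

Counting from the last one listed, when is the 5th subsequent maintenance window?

March 22, 2012

Gaps between consecutive events: 40, 40, 40, 40, 40 days — a constant 40-day interval.
September 4, 2011 + 40 days = October 14, 2011.
October 14, 2011 + 40 days = November 23, 2011.
November 23, 2011 + 40 days = January 2, 2012.
January 2, 2012 + 40 days = February 11, 2012.
February 11, 2012 + 40 days = March 22, 2012.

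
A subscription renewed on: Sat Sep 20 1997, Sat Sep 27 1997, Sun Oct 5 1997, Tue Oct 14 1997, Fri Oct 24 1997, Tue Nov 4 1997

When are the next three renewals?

Sun Nov 16 1997, Sat Nov 29 1997, Sat Dec 13 1997

Gaps: 7, 8, 9, 10, 11 days — each gap is 1 larger than the previous one.
Next gap: 12 days. Tue Nov 4 1997 + 12 days = Sun Nov 16 1997.
Next gap: 13 days. Sun Nov 16 1997 + 13 days = Sat Nov 29 1997.
Next gap: 14 days. Sat Nov 29 1997 + 14 days = Sat Dec 13 1997.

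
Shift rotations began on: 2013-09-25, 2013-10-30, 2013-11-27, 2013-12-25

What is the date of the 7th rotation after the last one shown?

2014-07-30

All Wednesdays; the gaps (35, 28, 28) vary with month length.
This is the last Wednesday of each month.
January 2014 ends with Wednesday 2014-01-29.
Last Wednesday of February 2014: 2014-02-26.
March 2014 ends with Wednesday 2014-03-26.
April 2014 ends with Wednesday 2014-04-30.
Last Wednesday of May 2014: 2014-05-28.
June 2014 ends with Wednesday 2014-06-25.
Last Wednesday of July 2014: 2014-07-30.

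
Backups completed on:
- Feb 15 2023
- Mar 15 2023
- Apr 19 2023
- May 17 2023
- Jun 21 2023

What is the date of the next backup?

Jul 19 2023

Gaps: 28, 35, 28, 35 days — a mix of 28 and 35. Every date is a Wednesday.
Each is the 3rd Wednesday of its month.
July 2023 — 3rd Wednesday is Jul 19 2023.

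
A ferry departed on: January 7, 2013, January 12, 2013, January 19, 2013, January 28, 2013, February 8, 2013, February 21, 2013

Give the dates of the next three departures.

Intervals are 5, 7, 9, 11, 13 days — an arithmetic progression with common difference 2.
Next gap: 15 days. February 21, 2013 + 15 days = March 8, 2013.
Next gap: 17 days. March 8, 2013 + 17 days = March 25, 2013.
Next gap: 19 days. March 25, 2013 + 19 days = April 13, 2013.

March 8, 2013; March 25, 2013; April 13, 2013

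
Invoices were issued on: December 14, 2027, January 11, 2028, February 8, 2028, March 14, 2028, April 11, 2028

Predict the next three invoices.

May 9, 2028; June 13, 2028; July 11, 2028

All dates are Tuesdays, 28, 28, 35, 28 days apart.
Specifically, the 2nd Tuesday of each month.
2nd Tuesday of May 2028: May 9, 2028.
June 2028 — 2nd Tuesday is June 13, 2028.
2nd Tuesday of July 2028: July 11, 2028.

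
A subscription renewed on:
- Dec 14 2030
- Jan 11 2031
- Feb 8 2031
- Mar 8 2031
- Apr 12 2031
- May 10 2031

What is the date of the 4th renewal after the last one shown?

Sep 13 2031

All dates are Saturdays, 28, 28, 28, 35, 28 days apart.
Specifically, the 2nd Saturday of each month.
June 2031 — 2nd Saturday is Jun 14 2031.
July 2031 — 2nd Saturday is Jul 12 2031.
August 2031 — 2nd Saturday is Aug 9 2031.
September 2031 — 2nd Saturday is Sep 13 2031.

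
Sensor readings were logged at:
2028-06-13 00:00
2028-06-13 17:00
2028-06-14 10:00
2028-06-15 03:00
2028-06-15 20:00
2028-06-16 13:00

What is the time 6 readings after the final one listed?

Spacing: 17, 17, 17, 17, 17 h — constant 17 h.
2028-06-16 13:00 + 17 h = 2028-06-17 06:00.
2028-06-17 06:00 + 17 h = 2028-06-17 23:00.
2028-06-17 23:00 + 17 h = 2028-06-18 16:00.
2028-06-18 16:00 + 17 h = 2028-06-19 09:00.
2028-06-19 09:00 + 17 h = 2028-06-20 02:00.
2028-06-20 02:00 + 17 h = 2028-06-20 19:00.

2028-06-20 19:00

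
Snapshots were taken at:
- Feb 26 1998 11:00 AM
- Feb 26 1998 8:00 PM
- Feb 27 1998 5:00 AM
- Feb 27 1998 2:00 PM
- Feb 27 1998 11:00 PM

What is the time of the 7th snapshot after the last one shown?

Spacing: 9, 9, 9, 9 h — constant 9 h.
Feb 27 1998 11:00 PM + 9 h = Feb 28 1998 8:00 AM.
Feb 28 1998 8:00 AM + 9 h = Feb 28 1998 5:00 PM.
Feb 28 1998 5:00 PM + 9 h = Mar 1 1998 2:00 AM.
Mar 1 1998 2:00 AM + 9 h = Mar 1 1998 11:00 AM.
Mar 1 1998 11:00 AM + 9 h = Mar 1 1998 8:00 PM.
Mar 1 1998 8:00 PM + 9 h = Mar 2 1998 5:00 AM.
Mar 2 1998 5:00 AM + 9 h = Mar 2 1998 2:00 PM.

Mar 2 1998 2:00 PM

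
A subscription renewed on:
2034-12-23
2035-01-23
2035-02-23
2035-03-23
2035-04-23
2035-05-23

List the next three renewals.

The day-of-month is always 23 (31, 31, 28, 31, 30 days between events).
So this recurs on the 23rd of each month.
June 2035: 2035-06-23.
July 2035: 2035-07-23.
Next: August 2035 → 2035-08-23.

2035-06-23, 2035-07-23, 2035-08-23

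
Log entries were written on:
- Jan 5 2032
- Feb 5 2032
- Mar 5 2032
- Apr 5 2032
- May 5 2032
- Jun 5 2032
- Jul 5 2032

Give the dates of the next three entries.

The day-of-month is always 5 (31, 29, 31, 30, 31, 30 days between events).
So this recurs on the 5th of each month.
Next: August 2032 → Aug 5 2032.
September 2032: Sep 5 2032.
October 2032: Oct 5 2032.

Aug 5 2032, Sep 5 2032, Oct 5 2032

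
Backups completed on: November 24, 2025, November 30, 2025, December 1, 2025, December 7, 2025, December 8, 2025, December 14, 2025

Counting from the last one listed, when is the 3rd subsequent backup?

December 22, 2025

Gaps: 6, 1, 6, 1, 6 days — not constant, but cyclic with period 2.
The events fall on every Monday and Sunday.
Next Monday: December 15, 2025.
Next Sunday: December 21, 2025.
The following Monday is December 22, 2025.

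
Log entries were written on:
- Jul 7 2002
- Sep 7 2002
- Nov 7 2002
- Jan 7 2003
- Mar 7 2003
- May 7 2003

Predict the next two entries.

Jul 7 2003, Sep 7 2003

The day-of-month is always 7 (62, 61, 61, 59, 61 days between events).
So this recurs on the 7th of every 2 months.
July 2003: Jul 7 2003.
Next: September 2003 → Sep 7 2003.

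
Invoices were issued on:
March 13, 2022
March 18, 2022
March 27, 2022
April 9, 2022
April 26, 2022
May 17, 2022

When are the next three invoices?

The spacing grows by 4 each time: 5, 9, 13, 17, 21 days.
Next gap: 25 days. May 17, 2022 + 25 days = June 11, 2022.
Next gap: 29 days. June 11, 2022 + 29 days = July 10, 2022.
Next gap: 33 days. July 10, 2022 + 33 days = August 12, 2022.

June 11, 2022; July 10, 2022; August 12, 2022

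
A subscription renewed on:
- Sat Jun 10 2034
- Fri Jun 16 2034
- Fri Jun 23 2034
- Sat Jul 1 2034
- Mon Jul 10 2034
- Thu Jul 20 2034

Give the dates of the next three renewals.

Mon Jul 31 2034, Sat Aug 12 2034, Fri Aug 25 2034

Gaps: 6, 7, 8, 9, 10 days — each gap is 1 larger than the previous one.
Next gap: 11 days. Thu Jul 20 2034 + 11 days = Mon Jul 31 2034.
Next gap: 12 days. Mon Jul 31 2034 + 12 days = Sat Aug 12 2034.
Next gap: 13 days. Sat Aug 12 2034 + 13 days = Fri Aug 25 2034.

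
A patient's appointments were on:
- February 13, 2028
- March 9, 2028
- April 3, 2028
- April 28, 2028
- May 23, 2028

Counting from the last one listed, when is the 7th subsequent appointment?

Gaps between consecutive events: 25, 25, 25, 25 days — a constant 25-day interval.
May 23, 2028 + 25 days = June 17, 2028.
June 17, 2028 + 25 days = July 12, 2028.
July 12, 2028 + 25 days = August 6, 2028.
August 6, 2028 + 25 days = August 31, 2028.
August 31, 2028 + 25 days = September 25, 2028.
September 25, 2028 + 25 days = October 20, 2028.
October 20, 2028 + 25 days = November 14, 2028.

November 14, 2028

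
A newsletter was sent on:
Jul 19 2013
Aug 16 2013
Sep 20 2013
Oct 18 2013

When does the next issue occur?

All dates are Fridays, 28, 35, 28 days apart.
Specifically, the 3rd Friday of each month.
November 2013 — 3rd Friday is Nov 15 2013.

Nov 15 2013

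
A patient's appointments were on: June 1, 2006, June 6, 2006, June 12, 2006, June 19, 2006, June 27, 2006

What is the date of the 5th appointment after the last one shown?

August 21, 2006

Intervals are 5, 6, 7, 8 days — an arithmetic progression with common difference 1.
Next gap: 9 days. June 27, 2006 + 9 days = July 6, 2006.
Next gap: 10 days. July 6, 2006 + 10 days = July 16, 2006.
Next gap: 11 days. July 16, 2006 + 11 days = July 27, 2006.
Next gap: 12 days. July 27, 2006 + 12 days = August 8, 2006.
Next gap: 13 days. August 8, 2006 + 13 days = August 21, 2006.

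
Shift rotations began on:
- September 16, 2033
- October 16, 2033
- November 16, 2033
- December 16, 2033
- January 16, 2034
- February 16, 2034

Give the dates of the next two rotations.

Gaps: 30, 31, 30, 31, 31 days — not constant. Every event is on the 16th of the month.
Pattern: the 16th of each month.
Next: March 2034 → March 16, 2034.
April 2034: April 16, 2034.

March 16, 2034; April 16, 2034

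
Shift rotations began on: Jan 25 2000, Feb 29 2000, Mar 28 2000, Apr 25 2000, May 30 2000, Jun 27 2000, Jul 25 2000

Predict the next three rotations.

All Tuesdays; the gaps (35, 28, 28, 35, 28, 28) vary with month length.
This is the last Tuesday of each month.
August 2000 ends with Tuesday Aug 29 2000.
September 2000 ends with Tuesday Sep 26 2000.
Last Tuesday of October 2000: Oct 31 2000.

Aug 29 2000, Sep 26 2000, Oct 31 2000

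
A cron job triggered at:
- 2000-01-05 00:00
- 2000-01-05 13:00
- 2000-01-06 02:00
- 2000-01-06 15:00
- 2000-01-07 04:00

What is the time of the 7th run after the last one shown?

Gaps: 13, 13, 13, 13 hours — each event is 13 hours after the previous one.
2000-01-07 04:00 + 13 h = 2000-01-07 17:00.
2000-01-07 17:00 + 13 h = 2000-01-08 06:00.
2000-01-08 06:00 + 13 h = 2000-01-08 19:00.
2000-01-08 19:00 + 13 h = 2000-01-09 08:00.
2000-01-09 08:00 + 13 h = 2000-01-09 21:00.
2000-01-09 21:00 + 13 h = 2000-01-10 10:00.
2000-01-10 10:00 + 13 h = 2000-01-10 23:00.

2000-01-10 23:00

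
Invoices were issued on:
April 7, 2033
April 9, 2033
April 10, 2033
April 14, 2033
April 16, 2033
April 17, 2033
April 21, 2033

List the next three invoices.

Every event lands on a Thursday or Saturday or Sunday (gaps cycle 2, 1, 4, 2, 1, 4).
So the schedule is: every Thursday, Saturday and Sunday.
Next Saturday: April 23, 2033.
Next Sunday: April 24, 2033.
Next Thursday: April 28, 2033.

April 23, 2033; April 24, 2033; April 28, 2033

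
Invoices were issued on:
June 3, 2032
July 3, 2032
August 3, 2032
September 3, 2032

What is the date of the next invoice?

October 3, 2032

Gaps: 30, 31, 31 days — not constant. Every event is on the 3rd of the month.
Pattern: the 3rd of each month.
Next: October 2032 → October 3, 2032.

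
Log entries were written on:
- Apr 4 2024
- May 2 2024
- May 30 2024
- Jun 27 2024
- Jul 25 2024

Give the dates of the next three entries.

Aug 22 2024, Sep 19 2024, Oct 17 2024

The spacing is 28, 28, 28, 28 days — always 28 days.
Jul 25 2024 + 28 days = Aug 22 2024.
Aug 22 2024 + 28 days = Sep 19 2024.
Sep 19 2024 + 28 days = Oct 17 2024.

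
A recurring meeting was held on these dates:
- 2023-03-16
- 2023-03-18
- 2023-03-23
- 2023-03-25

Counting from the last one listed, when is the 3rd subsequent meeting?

The gap pattern 2, 5, 2 repeats every 2 events.
These are the Thursdays and Saturdays of each week.
The following Thursday is 2023-03-30.
Next Saturday: 2023-04-01.
The following Thursday is 2023-04-06.

2023-04-06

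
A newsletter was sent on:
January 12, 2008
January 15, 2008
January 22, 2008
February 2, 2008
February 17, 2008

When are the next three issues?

The spacing grows by 4 each time: 3, 7, 11, 15 days.
Next gap: 19 days. February 17, 2008 + 19 days = March 7, 2008.
Next gap: 23 days. March 7, 2008 + 23 days = March 30, 2008.
Next gap: 27 days. March 30, 2008 + 27 days = April 26, 2008.

March 7, 2008; March 30, 2008; April 26, 2008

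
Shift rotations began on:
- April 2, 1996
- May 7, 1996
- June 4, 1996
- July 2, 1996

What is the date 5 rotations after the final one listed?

December 3, 1996

These are Tuesdays at 28- or 35-day spacing (35, 28, 28).
The pattern: 1st Tuesday of the month.
August 1996 — 1st Tuesday is August 6, 1996.
1st Tuesday of September 1996: September 3, 1996.
1st Tuesday of October 1996: October 1, 1996.
1st Tuesday of November 1996: November 5, 1996.
December 1996 — 1st Tuesday is December 3, 1996.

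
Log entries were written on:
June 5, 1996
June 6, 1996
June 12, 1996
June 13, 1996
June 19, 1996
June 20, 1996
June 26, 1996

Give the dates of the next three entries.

June 27, 1996; July 3, 1996; July 4, 1996

Every event lands on a Wednesday or Thursday (gaps cycle 1, 6, 1, 6, 1, 6).
So the schedule is: every Wednesday and Thursday.
The following Thursday is June 27, 1996.
The following Wednesday is July 3, 1996.
The following Thursday is July 4, 1996.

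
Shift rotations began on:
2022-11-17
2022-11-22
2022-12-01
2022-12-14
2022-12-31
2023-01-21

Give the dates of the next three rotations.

The spacing grows by 4 each time: 5, 9, 13, 17, 21 days.
Next gap: 25 days. 2023-01-21 + 25 days = 2023-02-15.
Next gap: 29 days. 2023-02-15 + 29 days = 2023-03-16.
Next gap: 33 days. 2023-03-16 + 33 days = 2023-04-18.

2023-02-15, 2023-03-16, 2023-04-18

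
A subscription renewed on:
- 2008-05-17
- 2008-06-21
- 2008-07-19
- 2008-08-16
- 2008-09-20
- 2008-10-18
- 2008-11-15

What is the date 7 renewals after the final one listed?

2009-06-20

These are Saturdays at 28- or 35-day spacing (35, 28, 28, 35, 28, 28).
The pattern: 3rd Saturday of the month.
December 2008 — 3rd Saturday is 2008-12-20.
January 2009 — 3rd Saturday is 2009-01-17.
3rd Saturday of February 2009: 2009-02-21.
3rd Saturday of March 2009: 2009-03-21.
April 2009 — 3rd Saturday is 2009-04-18.
May 2009 — 3rd Saturday is 2009-05-16.
3rd Saturday of June 2009: 2009-06-20.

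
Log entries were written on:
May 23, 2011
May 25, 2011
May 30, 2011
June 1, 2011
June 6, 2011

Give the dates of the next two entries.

June 8, 2011; June 13, 2011

Every event lands on a Monday or Wednesday (gaps cycle 2, 5, 2, 5).
So the schedule is: every Monday and Wednesday.
The following Wednesday is June 8, 2011.
The following Monday is June 13, 2011.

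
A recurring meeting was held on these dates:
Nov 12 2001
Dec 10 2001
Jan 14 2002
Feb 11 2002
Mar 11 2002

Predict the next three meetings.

Apr 8 2002, May 13 2002, Jun 10 2002

All dates are Mondays, 28, 35, 28, 28 days apart.
Specifically, the 2nd Monday of each month.
April 2002 — 2nd Monday is Apr 8 2002.
2nd Monday of May 2002: May 13 2002.
2nd Monday of June 2002: Jun 10 2002.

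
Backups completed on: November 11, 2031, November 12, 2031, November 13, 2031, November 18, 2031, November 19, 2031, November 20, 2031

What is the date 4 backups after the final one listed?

December 2, 2031

Every event lands on a Tuesday or Wednesday or Thursday (gaps cycle 1, 1, 5, 1, 1).
So the schedule is: every Tuesday, Wednesday and Thursday.
The following Tuesday is November 25, 2031.
Next Wednesday: November 26, 2031.
The following Thursday is November 27, 2031.
The following Tuesday is December 2, 2031.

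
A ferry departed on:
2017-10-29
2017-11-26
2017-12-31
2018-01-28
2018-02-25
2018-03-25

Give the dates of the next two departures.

All Sundays; the gaps (28, 35, 28, 28, 28) vary with month length.
This is the last Sunday of each month.
Last Sunday of April 2018: 2018-04-29.
Last Sunday of May 2018: 2018-05-27.

2018-04-29, 2018-05-27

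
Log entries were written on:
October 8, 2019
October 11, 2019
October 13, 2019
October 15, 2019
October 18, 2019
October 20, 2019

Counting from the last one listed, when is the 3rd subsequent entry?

October 27, 2019

The gap pattern 3, 2, 2, 3, 2 repeats every 3 events.
These are the Tuesdays, Fridays and Sundays of each week.
The following Tuesday is October 22, 2019.
Next Friday: October 25, 2019.
The following Sunday is October 27, 2019.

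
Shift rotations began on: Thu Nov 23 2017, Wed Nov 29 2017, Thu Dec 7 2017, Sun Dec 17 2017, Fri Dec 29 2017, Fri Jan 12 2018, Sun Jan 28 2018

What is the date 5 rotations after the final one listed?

The spacing grows by 2 each time: 6, 8, 10, 12, 14, 16 days.
Next gap: 18 days. Sun Jan 28 2018 + 18 days = Thu Feb 15 2018.
Next gap: 20 days. Thu Feb 15 2018 + 20 days = Wed Mar 7 2018.
Next gap: 22 days. Wed Mar 7 2018 + 22 days = Thu Mar 29 2018.
Next gap: 24 days. Thu Mar 29 2018 + 24 days = Sun Apr 22 2018.
Next gap: 26 days. Sun Apr 22 2018 + 26 days = Fri May 18 2018.

Fri May 18 2018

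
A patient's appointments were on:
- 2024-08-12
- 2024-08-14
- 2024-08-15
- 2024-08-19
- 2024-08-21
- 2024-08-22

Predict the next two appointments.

2024-08-26, 2024-08-28

Gaps: 2, 1, 4, 2, 1 days — not constant, but cyclic with period 3.
The events fall on every Monday, Wednesday and Thursday.
The following Monday is 2024-08-26.
The following Wednesday is 2024-08-28.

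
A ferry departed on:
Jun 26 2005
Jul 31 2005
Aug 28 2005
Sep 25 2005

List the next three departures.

All Sundays; the gaps (35, 28, 28) vary with month length.
This is the last Sunday of each month.
October 2005 ends with Sunday Oct 30 2005.
Last Sunday of November 2005: Nov 27 2005.
Last Sunday of December 2005: Dec 25 2005.

Oct 30 2005, Nov 27 2005, Dec 25 2005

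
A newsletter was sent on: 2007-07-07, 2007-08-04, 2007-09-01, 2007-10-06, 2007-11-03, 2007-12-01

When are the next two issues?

2008-01-05, 2008-02-02

These are Saturdays at 28- or 35-day spacing (28, 28, 35, 28, 28).
The pattern: 1st Saturday of the month.
January 2008 — 1st Saturday is 2008-01-05.
1st Saturday of February 2008: 2008-02-02.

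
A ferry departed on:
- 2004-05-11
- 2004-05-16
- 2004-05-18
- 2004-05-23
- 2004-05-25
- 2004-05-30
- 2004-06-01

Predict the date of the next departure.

2004-06-06

The gap pattern 5, 2, 5, 2, 5, 2 repeats every 2 events.
These are the Tuesdays and Sundays of each week.
The following Sunday is 2004-06-06.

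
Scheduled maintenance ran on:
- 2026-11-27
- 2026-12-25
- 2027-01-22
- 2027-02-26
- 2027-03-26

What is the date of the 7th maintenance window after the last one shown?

2027-10-22

All dates are Fridays, 28, 28, 35, 28 days apart.
Specifically, the 4th Friday of each month.
April 2027 — 4th Friday is 2027-04-23.
May 2027 — 4th Friday is 2027-05-28.
4th Friday of June 2027: 2027-06-25.
4th Friday of July 2027: 2027-07-23.
4th Friday of August 2027: 2027-08-27.
4th Friday of September 2027: 2027-09-24.
October 2027 — 4th Friday is 2027-10-22.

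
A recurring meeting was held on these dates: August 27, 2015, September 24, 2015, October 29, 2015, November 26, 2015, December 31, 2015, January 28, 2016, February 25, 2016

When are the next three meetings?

March 31, 2016; April 28, 2016; May 26, 2016

These are Thursdays with 28, 35, 28, 35, 28, 28-day gaps.
Each is the final Thursday of its month — October 29, 2015 is past the 28th, so '4th Thursday' doesn't fit.
Last Thursday of March 2016: March 31, 2016.
April 2016 ends with Thursday April 28, 2016.
May 2016 ends with Thursday May 26, 2016.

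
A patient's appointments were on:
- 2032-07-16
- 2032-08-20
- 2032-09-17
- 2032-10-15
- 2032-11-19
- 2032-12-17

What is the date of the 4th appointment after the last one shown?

2033-04-15

These are Fridays at 28- or 35-day spacing (35, 28, 28, 35, 28).
The pattern: 3rd Friday of the month.
3rd Friday of January 2033: 2033-01-21.
3rd Friday of February 2033: 2033-02-18.
3rd Friday of March 2033: 2033-03-18.
April 2033 — 3rd Friday is 2033-04-15.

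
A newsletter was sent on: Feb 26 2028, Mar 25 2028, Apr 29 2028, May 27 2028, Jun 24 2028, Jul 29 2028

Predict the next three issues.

Aug 26 2028, Sep 30 2028, Oct 28 2028

Every date is a Saturday; gaps 28, 35, 28, 28, 35 days.
Each is the last Saturday of its month (at least one falls on the 29th or later, ruling out '4th Saturday').
Last Saturday of August 2028: Aug 26 2028.
September 2028 ends with Saturday Sep 30 2028.
October 2028 ends with Saturday Oct 28 2028.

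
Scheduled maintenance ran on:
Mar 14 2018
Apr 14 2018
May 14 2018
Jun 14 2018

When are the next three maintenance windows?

Jul 14 2018, Aug 14 2018, Sep 14 2018

The day-of-month is always 14 (31, 30, 31 days between events).
So this recurs on the 14th of each month.
July 2018: Jul 14 2018.
Next: August 2018 → Aug 14 2018.
Next: September 2018 → Sep 14 2018.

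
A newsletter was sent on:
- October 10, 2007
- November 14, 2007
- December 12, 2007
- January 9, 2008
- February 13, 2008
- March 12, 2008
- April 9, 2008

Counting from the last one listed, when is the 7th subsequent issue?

Gaps: 35, 28, 28, 35, 28, 28 days — a mix of 28 and 35. Every date is a Wednesday.
Each is the 2nd Wednesday of its month.
May 2008 — 2nd Wednesday is May 14, 2008.
2nd Wednesday of June 2008: June 11, 2008.
2nd Wednesday of July 2008: July 9, 2008.
August 2008 — 2nd Wednesday is August 13, 2008.
2nd Wednesday of September 2008: September 10, 2008.
October 2008 — 2nd Wednesday is October 8, 2008.
November 2008 — 2nd Wednesday is November 12, 2008.

November 12, 2008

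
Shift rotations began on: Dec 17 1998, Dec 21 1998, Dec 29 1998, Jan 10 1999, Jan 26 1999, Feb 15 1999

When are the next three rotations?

Gaps: 4, 8, 12, 16, 20 days — each gap is 4 larger than the previous one.
Next gap: 24 days. Feb 15 1999 + 24 days = Mar 11 1999.
Next gap: 28 days. Mar 11 1999 + 28 days = Apr 8 1999.
Next gap: 32 days. Apr 8 1999 + 32 days = May 10 1999.

Mar 11 1999, Apr 8 1999, May 10 1999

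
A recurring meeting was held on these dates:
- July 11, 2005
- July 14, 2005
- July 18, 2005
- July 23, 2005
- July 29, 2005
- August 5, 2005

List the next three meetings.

August 13, 2005; August 22, 2005; September 1, 2005

The spacing grows by 1 each time: 3, 4, 5, 6, 7 days.
Next gap: 8 days. August 5, 2005 + 8 days = August 13, 2005.
Next gap: 9 days. August 13, 2005 + 9 days = August 22, 2005.
Next gap: 10 days. August 22, 2005 + 10 days = September 1, 2005.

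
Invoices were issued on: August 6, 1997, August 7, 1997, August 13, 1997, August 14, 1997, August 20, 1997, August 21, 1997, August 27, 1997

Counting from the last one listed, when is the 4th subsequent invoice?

September 10, 1997

Every event lands on a Wednesday or Thursday (gaps cycle 1, 6, 1, 6, 1, 6).
So the schedule is: every Wednesday and Thursday.
The following Thursday is August 28, 1997.
Next Wednesday: September 3, 1997.
Next Thursday: September 4, 1997.
Next Wednesday: September 10, 1997.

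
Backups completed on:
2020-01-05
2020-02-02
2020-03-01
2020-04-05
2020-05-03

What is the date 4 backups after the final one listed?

All dates are Sundays, 28, 28, 35, 28 days apart.
Specifically, the 1st Sunday of each month.
June 2020 — 1st Sunday is 2020-06-07.
1st Sunday of July 2020: 2020-07-05.
1st Sunday of August 2020: 2020-08-02.
September 2020 — 1st Sunday is 2020-09-06.

2020-09-06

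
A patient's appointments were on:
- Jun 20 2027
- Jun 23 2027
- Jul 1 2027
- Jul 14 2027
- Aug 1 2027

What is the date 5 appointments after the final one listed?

The spacing grows by 5 each time: 3, 8, 13, 18 days.
Next gap: 23 days. Aug 1 2027 + 23 days = Aug 24 2027.
Next gap: 28 days. Aug 24 2027 + 28 days = Sep 21 2027.
Next gap: 33 days. Sep 21 2027 + 33 days = Oct 24 2027.
Next gap: 38 days. Oct 24 2027 + 38 days = Dec 1 2027.
Next gap: 43 days. Dec 1 2027 + 43 days = Jan 13 2028.

Jan 13 2028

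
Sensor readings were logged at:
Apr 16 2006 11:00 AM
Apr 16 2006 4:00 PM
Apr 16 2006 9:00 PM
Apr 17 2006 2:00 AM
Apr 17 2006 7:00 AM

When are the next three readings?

Spacing: 5, 5, 5, 5 h — constant 5 h.
Apr 17 2006 7:00 AM + 5 h = Apr 17 2006 12:00 PM.
Apr 17 2006 12:00 PM + 5 h = Apr 17 2006 5:00 PM.
Apr 17 2006 5:00 PM + 5 h = Apr 17 2006 10:00 PM.

Apr 17 2006 12:00 PM, Apr 17 2006 5:00 PM, Apr 17 2006 10:00 PM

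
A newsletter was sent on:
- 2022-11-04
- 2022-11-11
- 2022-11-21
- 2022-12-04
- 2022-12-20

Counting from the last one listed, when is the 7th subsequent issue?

Gaps: 7, 10, 13, 16 days — each gap is 3 larger than the previous one.
Next gap: 19 days. 2022-12-20 + 19 days = 2023-01-08.
Next gap: 22 days. 2023-01-08 + 22 days = 2023-01-30.
Next gap: 25 days. 2023-01-30 + 25 days = 2023-02-24.
Next gap: 28 days. 2023-02-24 + 28 days = 2023-03-24.
Next gap: 31 days. 2023-03-24 + 31 days = 2023-04-24.
Next gap: 34 days. 2023-04-24 + 34 days = 2023-05-28.
Next gap: 37 days. 2023-05-28 + 37 days = 2023-07-04.

2023-07-04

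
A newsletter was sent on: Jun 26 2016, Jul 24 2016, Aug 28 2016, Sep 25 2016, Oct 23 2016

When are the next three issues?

Gaps: 28, 35, 28, 28 days — a mix of 28 and 35. Every date is a Sunday.
Each is the 4th Sunday of its month.
4th Sunday of November 2016: Nov 27 2016.
December 2016 — 4th Sunday is Dec 25 2016.
January 2017 — 4th Sunday is Jan 22 2017.

Nov 27 2016, Dec 25 2016, Jan 22 2017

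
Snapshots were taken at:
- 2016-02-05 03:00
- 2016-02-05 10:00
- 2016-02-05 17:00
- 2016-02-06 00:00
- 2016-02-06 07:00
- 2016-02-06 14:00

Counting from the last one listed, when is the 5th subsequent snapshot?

Gaps: 7, 7, 7, 7, 7 hours — each event is 7 hours after the previous one.
2016-02-06 14:00 + 7 h = 2016-02-06 21:00.
2016-02-06 21:00 + 7 h = 2016-02-07 04:00.
2016-02-07 04:00 + 7 h = 2016-02-07 11:00.
2016-02-07 11:00 + 7 h = 2016-02-07 18:00.
2016-02-07 18:00 + 7 h = 2016-02-08 01:00.

2016-02-08 01:00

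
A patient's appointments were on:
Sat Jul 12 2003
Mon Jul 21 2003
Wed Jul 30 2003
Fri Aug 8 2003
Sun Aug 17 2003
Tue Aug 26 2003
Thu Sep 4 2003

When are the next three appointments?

Sat Sep 13 2003, Mon Sep 22 2003, Wed Oct 1 2003

Gaps between consecutive events: 9, 9, 9, 9, 9, 9 days — a constant 9-day interval.
Thu Sep 4 2003 + 9 days = Sat Sep 13 2003.
Sat Sep 13 2003 + 9 days = Mon Sep 22 2003.
Mon Sep 22 2003 + 9 days = Wed Oct 1 2003.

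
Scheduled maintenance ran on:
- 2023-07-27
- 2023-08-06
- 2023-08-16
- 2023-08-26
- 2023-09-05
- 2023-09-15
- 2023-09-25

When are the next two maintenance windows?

Gaps between consecutive events: 10, 10, 10, 10, 10, 10 days — a constant 10-day interval.
2023-09-25 + 10 days = 2023-10-05.
2023-10-05 + 10 days = 2023-10-15.

2023-10-05, 2023-10-15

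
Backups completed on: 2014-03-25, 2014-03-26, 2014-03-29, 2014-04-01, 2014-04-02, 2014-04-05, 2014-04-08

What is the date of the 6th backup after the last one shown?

2014-04-22

Gaps: 1, 3, 3, 1, 3, 3 days — not constant, but cyclic with period 3.
The events fall on every Tuesday, Wednesday and Saturday.
Next Wednesday: 2014-04-09.
The following Saturday is 2014-04-12.
Next Tuesday: 2014-04-15.
The following Wednesday is 2014-04-16.
The following Saturday is 2014-04-19.
The following Tuesday is 2014-04-22.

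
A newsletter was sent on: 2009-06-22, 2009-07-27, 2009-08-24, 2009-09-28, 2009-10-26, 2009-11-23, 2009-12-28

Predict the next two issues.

2010-01-25, 2010-02-22

Gaps: 35, 28, 35, 28, 28, 35 days — a mix of 28 and 35. Every date is a Monday.
Each is the 4th Monday of its month.
January 2010 — 4th Monday is 2010-01-25.
4th Monday of February 2010: 2010-02-22.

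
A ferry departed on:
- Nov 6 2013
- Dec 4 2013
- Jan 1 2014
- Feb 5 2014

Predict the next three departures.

Mar 5 2014, Apr 2 2014, May 7 2014

All dates are Wednesdays, 28, 28, 35 days apart.
Specifically, the 1st Wednesday of each month.
1st Wednesday of March 2014: Mar 5 2014.
April 2014 — 1st Wednesday is Apr 2 2014.
1st Wednesday of May 2014: May 7 2014.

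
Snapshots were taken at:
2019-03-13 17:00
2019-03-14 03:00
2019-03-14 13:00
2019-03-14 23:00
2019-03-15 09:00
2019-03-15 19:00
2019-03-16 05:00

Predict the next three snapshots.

2019-03-16 15:00, 2019-03-17 01:00, 2019-03-17 11:00

The interval is a steady 10 hours (10, 10, 10, 10, 10, 10).
2019-03-16 05:00 + 10 h = 2019-03-16 15:00.
2019-03-16 15:00 + 10 h = 2019-03-17 01:00.
2019-03-17 01:00 + 10 h = 2019-03-17 11:00.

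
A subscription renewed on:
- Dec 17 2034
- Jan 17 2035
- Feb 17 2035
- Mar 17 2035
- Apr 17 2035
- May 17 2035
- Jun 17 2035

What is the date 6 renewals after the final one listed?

Dec 17 2035

Each date is the 17th; the gaps (31, 31, 28, 31, 30, 31) track the month lengths.
The rule is the 17th of each month.
Next: July 2035 → Jul 17 2035.
Next: August 2035 → Aug 17 2035.
September 2035: Sep 17 2035.
Next: October 2035 → Oct 17 2035.
November 2035: Nov 17 2035.
December 2035: Dec 17 2035.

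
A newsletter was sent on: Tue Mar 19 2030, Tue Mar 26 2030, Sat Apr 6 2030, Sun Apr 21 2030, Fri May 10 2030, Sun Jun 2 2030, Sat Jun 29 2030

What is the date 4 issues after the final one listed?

Gaps: 7, 11, 15, 19, 23, 27 days — each gap is 4 larger than the previous one.
Next gap: 31 days. Sat Jun 29 2030 + 31 days = Tue Jul 30 2030.
Next gap: 35 days. Tue Jul 30 2030 + 35 days = Tue Sep 3 2030.
Next gap: 39 days. Tue Sep 3 2030 + 39 days = Sat Oct 12 2030.
Next gap: 43 days. Sat Oct 12 2030 + 43 days = Sun Nov 24 2030.

Sun Nov 24 2030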